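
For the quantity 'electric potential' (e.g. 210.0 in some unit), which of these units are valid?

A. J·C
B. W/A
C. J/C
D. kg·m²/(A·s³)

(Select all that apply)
B, C, D

electric potential has SI base units: kg * m^2 / (A * s^3)

Checking each option against kg * m^2 / (A * s^3):
  A. J·C: ✗ does not match
  B. W/A: ✓ matches
  C. J/C: ✓ matches
  D. kg·m²/(A·s³): ✓ matches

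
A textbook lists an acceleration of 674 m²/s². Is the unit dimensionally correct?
No

acceleration has SI base units: m / s^2
m²/s² does NOT reduce to m / s^2; a valid unit for acceleration would be e.g. m/s².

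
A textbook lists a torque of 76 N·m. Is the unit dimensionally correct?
Yes

torque has SI base units: kg * m^2 / s^2
N·m reduces to the same SI base units, so it is a valid unit for torque.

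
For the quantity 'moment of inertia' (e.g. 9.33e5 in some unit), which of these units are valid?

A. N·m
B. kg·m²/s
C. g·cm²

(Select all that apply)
C

moment of inertia has SI base units: kg * m^2

Checking each option against kg * m^2:
  A. N·m: ✗ does not match
  B. kg·m²/s: ✗ does not match
  C. g·cm²: ✓ matches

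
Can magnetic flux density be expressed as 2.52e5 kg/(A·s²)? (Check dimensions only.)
Yes

magnetic flux density has SI base units: kg / (A * s^2)
kg/(A·s²) reduces to the same SI base units, so it is a valid unit for magnetic flux density.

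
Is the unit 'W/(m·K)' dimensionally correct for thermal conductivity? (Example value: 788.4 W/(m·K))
Yes

thermal conductivity has SI base units: kg * m / (s^3 * K)
W/(m·K) reduces to the same SI base units, so it is a valid unit for thermal conductivity.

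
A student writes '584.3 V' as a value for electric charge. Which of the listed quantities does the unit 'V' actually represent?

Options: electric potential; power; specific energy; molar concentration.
electric potential

electric charge should have units dimensionally equivalent to A * s (e.g. C).
The given unit 'V' reduces to kg * m^2 / (A * s^3). Of the listed options, that is the dimensionality of electric potential.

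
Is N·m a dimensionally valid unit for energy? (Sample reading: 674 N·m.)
Yes

energy has SI base units: kg * m^2 / s^2
N·m reduces to the same SI base units, so it is a valid unit for energy.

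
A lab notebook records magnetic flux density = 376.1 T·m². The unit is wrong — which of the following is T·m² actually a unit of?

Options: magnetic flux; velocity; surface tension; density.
magnetic flux

magnetic flux density should have units dimensionally equivalent to kg / (A * s^2) (e.g. T).
The given unit 'T·m²' reduces to kg * m^2 / (A * s^2). Of the listed options, that is the dimensionality of magnetic flux.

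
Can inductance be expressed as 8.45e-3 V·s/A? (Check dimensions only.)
Yes

inductance has SI base units: kg * m^2 / (A^2 * s^2)
V·s/A reduces to the same SI base units, so it is a valid unit for inductance.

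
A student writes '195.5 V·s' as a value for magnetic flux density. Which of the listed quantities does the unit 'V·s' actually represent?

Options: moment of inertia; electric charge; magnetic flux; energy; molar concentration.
magnetic flux

magnetic flux density should have units dimensionally equivalent to kg / (A * s^2) (e.g. T).
The given unit 'V·s' reduces to kg * m^2 / (A * s^2). Of the listed options, that is the dimensionality of magnetic flux.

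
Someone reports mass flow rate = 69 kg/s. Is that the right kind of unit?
Yes

mass flow rate has SI base units: kg / s
kg/s reduces to the same SI base units, so it is a valid unit for mass flow rate.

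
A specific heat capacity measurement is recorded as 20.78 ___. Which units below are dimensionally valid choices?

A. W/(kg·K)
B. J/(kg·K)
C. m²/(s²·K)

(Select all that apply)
B, C

specific heat capacity has SI base units: m^2 / (s^2 * K)

Checking each option against m^2 / (s^2 * K):
  A. W/(kg·K): ✗ does not match
  B. J/(kg·K): ✓ matches
  C. m²/(s²·K): ✓ matches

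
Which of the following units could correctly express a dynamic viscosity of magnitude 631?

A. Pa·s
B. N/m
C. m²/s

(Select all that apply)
A

dynamic viscosity has SI base units: kg / (m * s)

Checking each option against kg / (m * s):
  A. Pa·s: ✓ matches
  B. N/m: ✗ does not match
  C. m²/s: ✗ does not match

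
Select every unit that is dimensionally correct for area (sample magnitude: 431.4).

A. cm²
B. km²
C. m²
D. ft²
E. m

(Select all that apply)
A, B, C, D

area has SI base units: m^2

Checking each option against m^2:
  A. cm²: ✓ matches
  B. km²: ✓ matches
  C. m²: ✓ matches
  D. ft²: ✓ matches
  E. m: ✗ does not match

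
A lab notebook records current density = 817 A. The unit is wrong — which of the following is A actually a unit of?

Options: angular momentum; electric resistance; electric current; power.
electric current

current density should have units dimensionally equivalent to A / m^2 (e.g. A/m²).
The given unit 'A' reduces to A. Of the listed options, that is the dimensionality of electric current.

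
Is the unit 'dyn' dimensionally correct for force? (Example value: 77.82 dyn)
Yes

force has SI base units: kg * m / s^2
dyn reduces to the same SI base units, so it is a valid unit for force.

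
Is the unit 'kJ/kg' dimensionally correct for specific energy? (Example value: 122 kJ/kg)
Yes

specific energy has SI base units: m^2 / s^2
kJ/kg reduces to the same SI base units, so it is a valid unit for specific energy.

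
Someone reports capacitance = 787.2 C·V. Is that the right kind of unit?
No

capacitance has SI base units: A^2 * s^4 / (kg * m^2)
C·V does NOT reduce to A^2 * s^4 / (kg * m^2); a valid unit for capacitance would be e.g. F.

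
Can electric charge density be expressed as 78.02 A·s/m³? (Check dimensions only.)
Yes

electric charge density has SI base units: A * s / m^3
A·s/m³ reduces to the same SI base units, so it is a valid unit for electric charge density.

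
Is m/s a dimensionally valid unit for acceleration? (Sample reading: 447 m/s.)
No

acceleration has SI base units: m / s^2
m/s does NOT reduce to m / s^2; a valid unit for acceleration would be e.g. m/s².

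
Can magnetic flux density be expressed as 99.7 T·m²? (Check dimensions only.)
No

magnetic flux density has SI base units: kg / (A * s^2)
T·m² does NOT reduce to kg / (A * s^2); a valid unit for magnetic flux density would be e.g. T.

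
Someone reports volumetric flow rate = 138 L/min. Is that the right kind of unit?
Yes

volumetric flow rate has SI base units: m^3 / s
L/min reduces to the same SI base units, so it is a valid unit for volumetric flow rate.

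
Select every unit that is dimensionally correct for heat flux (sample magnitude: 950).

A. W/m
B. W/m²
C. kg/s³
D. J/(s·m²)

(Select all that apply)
B, C, D

heat flux has SI base units: kg / s^3

Checking each option against kg / s^3:
  A. W/m: ✗ does not match
  B. W/m²: ✓ matches
  C. kg/s³: ✓ matches
  D. J/(s·m²): ✓ matches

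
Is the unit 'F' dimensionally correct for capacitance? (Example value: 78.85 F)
Yes

capacitance has SI base units: A^2 * s^4 / (kg * m^2)
F reduces to the same SI base units, so it is a valid unit for capacitance.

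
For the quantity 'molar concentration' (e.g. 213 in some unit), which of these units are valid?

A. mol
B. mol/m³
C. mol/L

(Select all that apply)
B, C

molar concentration has SI base units: mol / m^3

Checking each option against mol / m^3:
  A. mol: ✗ does not match
  B. mol/m³: ✓ matches
  C. mol/L: ✓ matches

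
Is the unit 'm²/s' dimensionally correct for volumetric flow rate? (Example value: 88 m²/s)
No

volumetric flow rate has SI base units: m^3 / s
m²/s does NOT reduce to m^3 / s; a valid unit for volumetric flow rate would be e.g. m³/s.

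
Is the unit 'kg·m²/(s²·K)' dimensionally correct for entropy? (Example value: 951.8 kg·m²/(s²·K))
Yes

entropy has SI base units: kg * m^2 / (s^2 * K)
kg·m²/(s²·K) reduces to the same SI base units, so it is a valid unit for entropy.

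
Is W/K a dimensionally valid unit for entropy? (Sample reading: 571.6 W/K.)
No

entropy has SI base units: kg * m^2 / (s^2 * K)
W/K does NOT reduce to kg * m^2 / (s^2 * K); a valid unit for entropy would be e.g. J/K.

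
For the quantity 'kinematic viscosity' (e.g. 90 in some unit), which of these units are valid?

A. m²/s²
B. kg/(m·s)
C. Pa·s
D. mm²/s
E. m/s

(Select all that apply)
D

kinematic viscosity has SI base units: m^2 / s

Checking each option against m^2 / s:
  A. m²/s²: ✗ does not match
  B. kg/(m·s): ✗ does not match
  C. Pa·s: ✗ does not match
  D. mm²/s: ✓ matches
  E. m/s: ✗ does not match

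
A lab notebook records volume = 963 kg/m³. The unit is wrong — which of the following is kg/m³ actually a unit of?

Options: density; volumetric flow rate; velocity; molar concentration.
density

volume should have units dimensionally equivalent to m^3 (e.g. m³).
The given unit 'kg/m³' reduces to kg / m^3. Of the listed options, that is the dimensionality of density.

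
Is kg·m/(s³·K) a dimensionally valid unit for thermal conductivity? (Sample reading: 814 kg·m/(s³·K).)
Yes

thermal conductivity has SI base units: kg * m / (s^3 * K)
kg·m/(s³·K) reduces to the same SI base units, so it is a valid unit for thermal conductivity.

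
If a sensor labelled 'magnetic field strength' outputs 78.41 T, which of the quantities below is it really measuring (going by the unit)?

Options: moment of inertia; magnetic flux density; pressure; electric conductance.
magnetic flux density

magnetic field strength should have units dimensionally equivalent to A / m (e.g. A/m).
The given unit 'T' reduces to kg / (A * s^2). Of the listed options, that is the dimensionality of magnetic flux density.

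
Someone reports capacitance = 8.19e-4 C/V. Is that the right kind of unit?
Yes

capacitance has SI base units: A^2 * s^4 / (kg * m^2)
C/V reduces to the same SI base units, so it is a valid unit for capacitance.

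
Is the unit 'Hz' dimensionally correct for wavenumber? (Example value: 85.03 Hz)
No

wavenumber has SI base units: 1 / m
Hz does NOT reduce to 1 / m; a valid unit for wavenumber would be e.g. 1/m.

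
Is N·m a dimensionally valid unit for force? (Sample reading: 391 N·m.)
No

force has SI base units: kg * m / s^2
N·m does NOT reduce to kg * m / s^2; a valid unit for force would be e.g. N.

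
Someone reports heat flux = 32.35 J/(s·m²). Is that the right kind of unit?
Yes

heat flux has SI base units: kg / s^3
J/(s·m²) reduces to the same SI base units, so it is a valid unit for heat flux.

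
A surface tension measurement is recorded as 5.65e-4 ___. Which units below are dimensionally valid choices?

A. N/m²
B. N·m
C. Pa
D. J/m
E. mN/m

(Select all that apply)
E

surface tension has SI base units: kg / s^2

Checking each option against kg / s^2:
  A. N/m²: ✗ does not match
  B. N·m: ✗ does not match
  C. Pa: ✗ does not match
  D. J/m: ✗ does not match
  E. mN/m: ✓ matches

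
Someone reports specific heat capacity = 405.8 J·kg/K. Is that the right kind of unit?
No

specific heat capacity has SI base units: m^2 / (s^2 * K)
J·kg/K does NOT reduce to m^2 / (s^2 * K); a valid unit for specific heat capacity would be e.g. J/(kg·K).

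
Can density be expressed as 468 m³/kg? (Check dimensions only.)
No

density has SI base units: kg / m^3
m³/kg does NOT reduce to kg / m^3; a valid unit for density would be e.g. kg/m³.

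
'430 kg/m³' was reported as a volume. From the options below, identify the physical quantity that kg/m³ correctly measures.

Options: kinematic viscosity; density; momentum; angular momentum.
density

volume should have units dimensionally equivalent to m^3 (e.g. m³).
The given unit 'kg/m³' reduces to kg / m^3. Of the listed options, that is the dimensionality of density.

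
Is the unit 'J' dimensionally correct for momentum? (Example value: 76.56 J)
No

momentum has SI base units: kg * m / s
J does NOT reduce to kg * m / s; a valid unit for momentum would be e.g. kg·m/s.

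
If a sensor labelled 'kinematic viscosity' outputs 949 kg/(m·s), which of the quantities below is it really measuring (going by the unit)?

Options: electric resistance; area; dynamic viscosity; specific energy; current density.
dynamic viscosity

kinematic viscosity should have units dimensionally equivalent to m^2 / s (e.g. m²/s).
The given unit 'kg/(m·s)' reduces to kg / (m * s). Of the listed options, that is the dimensionality of dynamic viscosity.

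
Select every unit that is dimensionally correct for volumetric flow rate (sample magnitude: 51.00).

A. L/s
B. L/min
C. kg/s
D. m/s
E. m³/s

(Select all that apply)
A, B, E

volumetric flow rate has SI base units: m^3 / s

Checking each option against m^3 / s:
  A. L/s: ✓ matches
  B. L/min: ✓ matches
  C. kg/s: ✗ does not match
  D. m/s: ✗ does not match
  E. m³/s: ✓ matches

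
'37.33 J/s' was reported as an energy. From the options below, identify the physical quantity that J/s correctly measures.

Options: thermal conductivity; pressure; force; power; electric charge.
power

energy should have units dimensionally equivalent to kg * m^2 / s^2 (e.g. J).
The given unit 'J/s' reduces to kg * m^2 / s^3. Of the listed options, that is the dimensionality of power.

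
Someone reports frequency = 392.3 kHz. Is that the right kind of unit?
Yes

frequency has SI base units: 1 / s
kHz reduces to the same SI base units, so it is a valid unit for frequency.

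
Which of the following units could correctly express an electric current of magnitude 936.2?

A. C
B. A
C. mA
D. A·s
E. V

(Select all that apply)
B, C

electric current has SI base units: A

Checking each option against A:
  A. C: ✗ does not match
  B. A: ✓ matches
  C. mA: ✓ matches
  D. A·s: ✗ does not match
  E. V: ✗ does not match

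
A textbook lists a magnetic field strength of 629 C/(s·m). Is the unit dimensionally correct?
Yes

magnetic field strength has SI base units: A / m
C/(s·m) reduces to the same SI base units, so it is a valid unit for magnetic field strength.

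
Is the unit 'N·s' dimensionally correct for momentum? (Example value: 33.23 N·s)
Yes

momentum has SI base units: kg * m / s
N·s reduces to the same SI base units, so it is a valid unit for momentum.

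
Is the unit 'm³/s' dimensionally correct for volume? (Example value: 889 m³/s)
No

volume has SI base units: m^3
m³/s does NOT reduce to m^3; a valid unit for volume would be e.g. m³.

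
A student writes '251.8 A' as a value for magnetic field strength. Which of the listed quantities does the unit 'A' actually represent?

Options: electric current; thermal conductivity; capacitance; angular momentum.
electric current

magnetic field strength should have units dimensionally equivalent to A / m (e.g. A/m).
The given unit 'A' reduces to A. Of the listed options, that is the dimensionality of electric current.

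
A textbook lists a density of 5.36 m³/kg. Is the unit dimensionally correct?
No

density has SI base units: kg / m^3
m³/kg does NOT reduce to kg / m^3; a valid unit for density would be e.g. kg/m³.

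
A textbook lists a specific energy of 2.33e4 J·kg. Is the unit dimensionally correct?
No

specific energy has SI base units: m^2 / s^2
J·kg does NOT reduce to m^2 / s^2; a valid unit for specific energy would be e.g. J/kg.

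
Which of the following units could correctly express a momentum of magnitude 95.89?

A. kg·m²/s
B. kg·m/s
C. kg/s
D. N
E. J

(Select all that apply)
B

momentum has SI base units: kg * m / s

Checking each option against kg * m / s:
  A. kg·m²/s: ✗ does not match
  B. kg·m/s: ✓ matches
  C. kg/s: ✗ does not match
  D. N: ✗ does not match
  E. J: ✗ does not match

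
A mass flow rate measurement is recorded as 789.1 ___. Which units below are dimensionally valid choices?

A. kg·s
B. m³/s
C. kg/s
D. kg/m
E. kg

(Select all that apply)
C

mass flow rate has SI base units: kg / s

Checking each option against kg / s:
  A. kg·s: ✗ does not match
  B. m³/s: ✗ does not match
  C. kg/s: ✓ matches
  D. kg/m: ✗ does not match
  E. kg: ✗ does not match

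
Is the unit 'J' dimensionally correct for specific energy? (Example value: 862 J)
No

specific energy has SI base units: m^2 / s^2
J does NOT reduce to m^2 / s^2; a valid unit for specific energy would be e.g. J/kg.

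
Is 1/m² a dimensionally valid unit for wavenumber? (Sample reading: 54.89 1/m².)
No

wavenumber has SI base units: 1 / m
1/m² does NOT reduce to 1 / m; a valid unit for wavenumber would be e.g. 1/m.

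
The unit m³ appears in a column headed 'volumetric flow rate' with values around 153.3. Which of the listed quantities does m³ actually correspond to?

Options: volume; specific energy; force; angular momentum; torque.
volume

volumetric flow rate should have units dimensionally equivalent to m^3 / s (e.g. m³/s).
The given unit 'm³' reduces to m^3. Of the listed options, that is the dimensionality of volume.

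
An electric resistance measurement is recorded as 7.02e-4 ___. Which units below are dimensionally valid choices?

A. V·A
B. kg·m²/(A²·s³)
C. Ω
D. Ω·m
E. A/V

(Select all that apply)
B, C

electric resistance has SI base units: kg * m^2 / (A^2 * s^3)

Checking each option against kg * m^2 / (A^2 * s^3):
  A. V·A: ✗ does not match
  B. kg·m²/(A²·s³): ✓ matches
  C. Ω: ✓ matches
  D. Ω·m: ✗ does not match
  E. A/V: ✗ does not match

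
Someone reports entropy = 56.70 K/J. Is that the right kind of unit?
No

entropy has SI base units: kg * m^2 / (s^2 * K)
K/J does NOT reduce to kg * m^2 / (s^2 * K); a valid unit for entropy would be e.g. J/K.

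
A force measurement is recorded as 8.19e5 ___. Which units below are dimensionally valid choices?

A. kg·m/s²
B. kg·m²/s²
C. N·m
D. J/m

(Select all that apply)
A, D

force has SI base units: kg * m / s^2

Checking each option against kg * m / s^2:
  A. kg·m/s²: ✓ matches
  B. kg·m²/s²: ✗ does not match
  C. N·m: ✗ does not match
  D. J/m: ✓ matches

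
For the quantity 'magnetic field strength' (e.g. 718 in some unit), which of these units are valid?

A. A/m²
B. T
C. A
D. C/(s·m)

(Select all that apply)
D

magnetic field strength has SI base units: A / m

Checking each option against A / m:
  A. A/m²: ✗ does not match
  B. T: ✗ does not match
  C. A: ✗ does not match
  D. C/(s·m): ✓ matches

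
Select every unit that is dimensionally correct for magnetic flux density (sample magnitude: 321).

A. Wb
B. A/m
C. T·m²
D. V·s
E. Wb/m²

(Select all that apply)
E

magnetic flux density has SI base units: kg / (A * s^2)

Checking each option against kg / (A * s^2):
  A. Wb: ✗ does not match
  B. A/m: ✗ does not match
  C. T·m²: ✗ does not match
  D. V·s: ✗ does not match
  E. Wb/m²: ✓ matches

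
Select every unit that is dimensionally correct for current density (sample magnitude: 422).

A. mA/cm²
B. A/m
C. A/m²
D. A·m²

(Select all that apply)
A, C

current density has SI base units: A / m^2

Checking each option against A / m^2:
  A. mA/cm²: ✓ matches
  B. A/m: ✗ does not match
  C. A/m²: ✓ matches
  D. A·m²: ✗ does not match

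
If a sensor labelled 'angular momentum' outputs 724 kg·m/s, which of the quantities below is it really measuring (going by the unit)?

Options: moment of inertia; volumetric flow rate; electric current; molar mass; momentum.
momentum

angular momentum should have units dimensionally equivalent to kg * m^2 / s (e.g. kg·m²/s).
The given unit 'kg·m/s' reduces to kg * m / s. Of the listed options, that is the dimensionality of momentum.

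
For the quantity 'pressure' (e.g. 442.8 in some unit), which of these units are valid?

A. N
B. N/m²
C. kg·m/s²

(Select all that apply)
B

pressure has SI base units: kg / (m * s^2)

Checking each option against kg / (m * s^2):
  A. N: ✗ does not match
  B. N/m²: ✓ matches
  C. kg·m/s²: ✗ does not match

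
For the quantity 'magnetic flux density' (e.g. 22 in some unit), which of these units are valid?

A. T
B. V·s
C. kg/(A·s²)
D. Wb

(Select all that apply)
A, C

magnetic flux density has SI base units: kg / (A * s^2)

Checking each option against kg / (A * s^2):
  A. T: ✓ matches
  B. V·s: ✗ does not match
  C. kg/(A·s²): ✓ matches
  D. Wb: ✗ does not match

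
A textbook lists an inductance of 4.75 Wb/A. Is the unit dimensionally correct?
Yes

inductance has SI base units: kg * m^2 / (A^2 * s^2)
Wb/A reduces to the same SI base units, so it is a valid unit for inductance.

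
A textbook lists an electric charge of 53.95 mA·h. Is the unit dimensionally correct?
Yes

electric charge has SI base units: A * s
mA·h reduces to the same SI base units, so it is a valid unit for electric charge.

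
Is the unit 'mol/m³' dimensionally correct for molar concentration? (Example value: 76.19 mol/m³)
Yes

molar concentration has SI base units: mol / m^3
mol/m³ reduces to the same SI base units, so it is a valid unit for molar concentration.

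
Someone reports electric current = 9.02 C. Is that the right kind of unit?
No

electric current has SI base units: A
C does NOT reduce to A; a valid unit for electric current would be e.g. A.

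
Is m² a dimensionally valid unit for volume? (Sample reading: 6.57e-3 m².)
No

volume has SI base units: m^3
m² does NOT reduce to m^3; a valid unit for volume would be e.g. m³.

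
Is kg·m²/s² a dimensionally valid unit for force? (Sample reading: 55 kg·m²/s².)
No

force has SI base units: kg * m / s^2
kg·m²/s² does NOT reduce to kg * m / s^2; a valid unit for force would be e.g. N.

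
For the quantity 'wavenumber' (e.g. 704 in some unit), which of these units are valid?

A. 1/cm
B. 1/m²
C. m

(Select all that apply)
A

wavenumber has SI base units: 1 / m

Checking each option against 1 / m:
  A. 1/cm: ✓ matches
  B. 1/m²: ✗ does not match
  C. m: ✗ does not match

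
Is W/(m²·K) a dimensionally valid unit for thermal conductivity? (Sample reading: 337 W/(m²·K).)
No

thermal conductivity has SI base units: kg * m / (s^3 * K)
W/(m²·K) does NOT reduce to kg * m / (s^3 * K); a valid unit for thermal conductivity would be e.g. W/(m·K).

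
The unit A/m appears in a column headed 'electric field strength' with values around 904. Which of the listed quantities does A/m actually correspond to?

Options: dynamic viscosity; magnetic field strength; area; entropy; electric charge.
magnetic field strength

electric field strength should have units dimensionally equivalent to kg * m / (A * s^3) (e.g. V/m).
The given unit 'A/m' reduces to A / m. Of the listed options, that is the dimensionality of magnetic field strength.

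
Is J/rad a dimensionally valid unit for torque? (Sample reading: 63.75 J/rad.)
Yes

torque has SI base units: kg * m^2 / s^2
J/rad reduces to the same SI base units, so it is a valid unit for torque.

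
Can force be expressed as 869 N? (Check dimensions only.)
Yes

force has SI base units: kg * m / s^2
N reduces to the same SI base units, so it is a valid unit for force.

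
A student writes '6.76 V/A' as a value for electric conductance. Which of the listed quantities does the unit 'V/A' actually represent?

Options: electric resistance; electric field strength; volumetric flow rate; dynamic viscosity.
electric resistance

electric conductance should have units dimensionally equivalent to A^2 * s^3 / (kg * m^2) (e.g. S).
The given unit 'V/A' reduces to kg * m^2 / (A^2 * s^3). Of the listed options, that is the dimensionality of electric resistance.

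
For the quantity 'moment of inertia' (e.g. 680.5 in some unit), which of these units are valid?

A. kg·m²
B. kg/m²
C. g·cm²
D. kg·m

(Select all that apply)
A, C

moment of inertia has SI base units: kg * m^2

Checking each option against kg * m^2:
  A. kg·m²: ✓ matches
  B. kg/m²: ✗ does not match
  C. g·cm²: ✓ matches
  D. kg·m: ✗ does not match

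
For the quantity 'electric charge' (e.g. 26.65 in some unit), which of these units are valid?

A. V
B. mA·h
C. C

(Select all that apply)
B, C

electric charge has SI base units: A * s

Checking each option against A * s:
  A. V: ✗ does not match
  B. mA·h: ✓ matches
  C. C: ✓ matches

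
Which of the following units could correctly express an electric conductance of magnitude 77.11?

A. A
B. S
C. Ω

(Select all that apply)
B

electric conductance has SI base units: A^2 * s^3 / (kg * m^2)

Checking each option against A^2 * s^3 / (kg * m^2):
  A. A: ✗ does not match
  B. S: ✓ matches
  C. Ω: ✗ does not match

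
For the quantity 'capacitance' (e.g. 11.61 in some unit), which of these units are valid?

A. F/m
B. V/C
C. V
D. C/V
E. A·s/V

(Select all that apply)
D, E

capacitance has SI base units: A^2 * s^4 / (kg * m^2)

Checking each option against A^2 * s^4 / (kg * m^2):
  A. F/m: ✗ does not match
  B. V/C: ✗ does not match
  C. V: ✗ does not match
  D. C/V: ✓ matches
  E. A·s/V: ✓ matches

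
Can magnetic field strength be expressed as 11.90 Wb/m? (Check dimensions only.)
No

magnetic field strength has SI base units: A / m
Wb/m does NOT reduce to A / m; a valid unit for magnetic field strength would be e.g. A/m.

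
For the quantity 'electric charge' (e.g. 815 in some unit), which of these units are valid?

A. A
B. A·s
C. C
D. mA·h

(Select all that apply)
B, C, D

electric charge has SI base units: A * s

Checking each option against A * s:
  A. A: ✗ does not match
  B. A·s: ✓ matches
  C. C: ✓ matches
  D. mA·h: ✓ matches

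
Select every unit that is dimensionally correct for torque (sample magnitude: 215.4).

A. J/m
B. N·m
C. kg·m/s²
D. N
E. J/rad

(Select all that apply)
B, E

torque has SI base units: kg * m^2 / s^2

Checking each option against kg * m^2 / s^2:
  A. J/m: ✗ does not match
  B. N·m: ✓ matches
  C. kg·m/s²: ✗ does not match
  D. N: ✗ does not match
  E. J/rad: ✓ matches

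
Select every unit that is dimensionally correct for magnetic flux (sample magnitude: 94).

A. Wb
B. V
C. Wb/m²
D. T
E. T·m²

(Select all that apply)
A, E

magnetic flux has SI base units: kg * m^2 / (A * s^2)

Checking each option against kg * m^2 / (A * s^2):
  A. Wb: ✓ matches
  B. V: ✗ does not match
  C. Wb/m²: ✗ does not match
  D. T: ✗ does not match
  E. T·m²: ✓ matches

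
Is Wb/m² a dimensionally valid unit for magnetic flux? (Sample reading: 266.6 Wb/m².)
No

magnetic flux has SI base units: kg * m^2 / (A * s^2)
Wb/m² does NOT reduce to kg * m^2 / (A * s^2); a valid unit for magnetic flux would be e.g. Wb.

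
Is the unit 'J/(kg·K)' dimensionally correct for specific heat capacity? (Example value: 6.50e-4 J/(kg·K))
Yes

specific heat capacity has SI base units: m^2 / (s^2 * K)
J/(kg·K) reduces to the same SI base units, so it is a valid unit for specific heat capacity.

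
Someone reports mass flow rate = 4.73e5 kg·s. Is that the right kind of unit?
No

mass flow rate has SI base units: kg / s
kg·s does NOT reduce to kg / s; a valid unit for mass flow rate would be e.g. kg/s.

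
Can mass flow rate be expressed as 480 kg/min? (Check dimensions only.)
Yes

mass flow rate has SI base units: kg / s
kg/min reduces to the same SI base units, so it is a valid unit for mass flow rate.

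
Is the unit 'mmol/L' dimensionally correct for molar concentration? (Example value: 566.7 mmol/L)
Yes

molar concentration has SI base units: mol / m^3
mmol/L reduces to the same SI base units, so it is a valid unit for molar concentration.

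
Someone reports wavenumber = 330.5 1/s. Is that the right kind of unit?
No

wavenumber has SI base units: 1 / m
1/s does NOT reduce to 1 / m; a valid unit for wavenumber would be e.g. 1/m.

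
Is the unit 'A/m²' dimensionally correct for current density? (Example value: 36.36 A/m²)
Yes

current density has SI base units: A / m^2
A/m² reduces to the same SI base units, so it is a valid unit for current density.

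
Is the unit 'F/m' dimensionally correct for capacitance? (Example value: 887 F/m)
No

capacitance has SI base units: A^2 * s^4 / (kg * m^2)
F/m does NOT reduce to A^2 * s^4 / (kg * m^2); a valid unit for capacitance would be e.g. F.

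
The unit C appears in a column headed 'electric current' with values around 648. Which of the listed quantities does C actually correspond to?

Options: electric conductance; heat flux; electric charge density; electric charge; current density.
electric charge

electric current should have units dimensionally equivalent to A (e.g. A).
The given unit 'C' reduces to A * s. Of the listed options, that is the dimensionality of electric charge.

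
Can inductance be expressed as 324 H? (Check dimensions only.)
Yes

inductance has SI base units: kg * m^2 / (A^2 * s^2)
H reduces to the same SI base units, so it is a valid unit for inductance.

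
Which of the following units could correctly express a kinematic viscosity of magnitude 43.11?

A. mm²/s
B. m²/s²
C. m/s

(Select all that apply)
A

kinematic viscosity has SI base units: m^2 / s

Checking each option against m^2 / s:
  A. mm²/s: ✓ matches
  B. m²/s²: ✗ does not match
  C. m/s: ✗ does not match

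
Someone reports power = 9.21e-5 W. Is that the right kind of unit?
Yes

power has SI base units: kg * m^2 / s^3
W reduces to the same SI base units, so it is a valid unit for power.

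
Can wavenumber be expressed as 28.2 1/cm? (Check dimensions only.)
Yes

wavenumber has SI base units: 1 / m
1/cm reduces to the same SI base units, so it is a valid unit for wavenumber.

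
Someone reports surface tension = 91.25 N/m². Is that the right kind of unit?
No

surface tension has SI base units: kg / s^2
N/m² does NOT reduce to kg / s^2; a valid unit for surface tension would be e.g. N/m.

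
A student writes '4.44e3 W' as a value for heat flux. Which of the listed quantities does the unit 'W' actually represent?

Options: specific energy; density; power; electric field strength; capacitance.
power

heat flux should have units dimensionally equivalent to kg / s^3 (e.g. W/m²).
The given unit 'W' reduces to kg * m^2 / s^3. Of the listed options, that is the dimensionality of power.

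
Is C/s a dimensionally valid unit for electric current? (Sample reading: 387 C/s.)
Yes

electric current has SI base units: A
C/s reduces to the same SI base units, so it is a valid unit for electric current.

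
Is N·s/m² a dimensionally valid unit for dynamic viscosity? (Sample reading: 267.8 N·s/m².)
Yes

dynamic viscosity has SI base units: kg / (m * s)
N·s/m² reduces to the same SI base units, so it is a valid unit for dynamic viscosity.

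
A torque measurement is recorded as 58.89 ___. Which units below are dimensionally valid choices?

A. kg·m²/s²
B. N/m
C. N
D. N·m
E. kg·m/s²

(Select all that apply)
A, D

torque has SI base units: kg * m^2 / s^2

Checking each option against kg * m^2 / s^2:
  A. kg·m²/s²: ✓ matches
  B. N/m: ✗ does not match
  C. N: ✗ does not match
  D. N·m: ✓ matches
  E. kg·m/s²: ✗ does not match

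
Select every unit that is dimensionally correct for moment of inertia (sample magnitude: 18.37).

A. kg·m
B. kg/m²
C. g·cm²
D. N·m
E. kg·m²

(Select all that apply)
C, E

moment of inertia has SI base units: kg * m^2

Checking each option against kg * m^2:
  A. kg·m: ✗ does not match
  B. kg/m²: ✗ does not match
  C. g·cm²: ✓ matches
  D. N·m: ✗ does not match
  E. kg·m²: ✓ matches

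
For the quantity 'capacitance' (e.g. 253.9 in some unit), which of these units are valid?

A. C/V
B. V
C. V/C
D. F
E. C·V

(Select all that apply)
A, D

capacitance has SI base units: A^2 * s^4 / (kg * m^2)

Checking each option against A^2 * s^4 / (kg * m^2):
  A. C/V: ✓ matches
  B. V: ✗ does not match
  C. V/C: ✗ does not match
  D. F: ✓ matches
  E. C·V: ✗ does not match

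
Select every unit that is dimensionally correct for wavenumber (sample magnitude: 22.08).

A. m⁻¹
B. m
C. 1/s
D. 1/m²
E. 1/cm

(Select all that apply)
A, E

wavenumber has SI base units: 1 / m

Checking each option against 1 / m:
  A. m⁻¹: ✓ matches
  B. m: ✗ does not match
  C. 1/s: ✗ does not match
  D. 1/m²: ✗ does not match
  E. 1/cm: ✓ matches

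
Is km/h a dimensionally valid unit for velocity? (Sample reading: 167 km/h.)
Yes

velocity has SI base units: m / s
km/h reduces to the same SI base units, so it is a valid unit for velocity.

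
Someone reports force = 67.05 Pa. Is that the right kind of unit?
No

force has SI base units: kg * m / s^2
Pa does NOT reduce to kg * m / s^2; a valid unit for force would be e.g. N.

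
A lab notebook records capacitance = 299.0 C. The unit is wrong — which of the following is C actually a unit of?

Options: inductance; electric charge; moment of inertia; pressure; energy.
electric charge

capacitance should have units dimensionally equivalent to A^2 * s^4 / (kg * m^2) (e.g. F).
The given unit 'C' reduces to A * s. Of the listed options, that is the dimensionality of electric charge.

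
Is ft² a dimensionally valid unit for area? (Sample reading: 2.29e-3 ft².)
Yes

area has SI base units: m^2
ft² reduces to the same SI base units, so it is a valid unit for area.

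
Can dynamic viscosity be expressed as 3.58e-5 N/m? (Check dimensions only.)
No

dynamic viscosity has SI base units: kg / (m * s)
N/m does NOT reduce to kg / (m * s); a valid unit for dynamic viscosity would be e.g. Pa·s.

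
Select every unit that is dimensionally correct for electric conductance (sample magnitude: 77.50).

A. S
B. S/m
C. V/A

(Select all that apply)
A

electric conductance has SI base units: A^2 * s^3 / (kg * m^2)

Checking each option against A^2 * s^3 / (kg * m^2):
  A. S: ✓ matches
  B. S/m: ✗ does not match
  C. V/A: ✗ does not match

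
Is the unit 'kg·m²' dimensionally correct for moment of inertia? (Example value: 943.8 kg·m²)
Yes

moment of inertia has SI base units: kg * m^2
kg·m² reduces to the same SI base units, so it is a valid unit for moment of inertia.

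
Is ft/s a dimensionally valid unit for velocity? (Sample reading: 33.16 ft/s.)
Yes

velocity has SI base units: m / s
ft/s reduces to the same SI base units, so it is a valid unit for velocity.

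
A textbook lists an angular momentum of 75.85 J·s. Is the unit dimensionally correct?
Yes

angular momentum has SI base units: kg * m^2 / s
J·s reduces to the same SI base units, so it is a valid unit for angular momentum.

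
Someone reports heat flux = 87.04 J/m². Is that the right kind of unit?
No

heat flux has SI base units: kg / s^3
J/m² does NOT reduce to kg / s^3; a valid unit for heat flux would be e.g. W/m².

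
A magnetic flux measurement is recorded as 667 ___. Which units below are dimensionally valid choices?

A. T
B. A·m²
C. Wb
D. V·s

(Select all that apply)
C, D

magnetic flux has SI base units: kg * m^2 / (A * s^2)

Checking each option against kg * m^2 / (A * s^2):
  A. T: ✗ does not match
  B. A·m²: ✗ does not match
  C. Wb: ✓ matches
  D. V·s: ✓ matches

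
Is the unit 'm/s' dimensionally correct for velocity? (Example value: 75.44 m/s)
Yes

velocity has SI base units: m / s
m/s reduces to the same SI base units, so it is a valid unit for velocity.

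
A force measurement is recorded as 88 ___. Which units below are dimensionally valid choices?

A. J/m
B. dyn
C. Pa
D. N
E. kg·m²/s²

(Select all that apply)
A, B, D

force has SI base units: kg * m / s^2

Checking each option against kg * m / s^2:
  A. J/m: ✓ matches
  B. dyn: ✓ matches
  C. Pa: ✗ does not match
  D. N: ✓ matches
  E. kg·m²/s²: ✗ does not match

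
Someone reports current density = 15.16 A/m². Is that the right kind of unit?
Yes

current density has SI base units: A / m^2
A/m² reduces to the same SI base units, so it is a valid unit for current density.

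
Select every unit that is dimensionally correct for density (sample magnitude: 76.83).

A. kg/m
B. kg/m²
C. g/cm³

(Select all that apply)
C

density has SI base units: kg / m^3

Checking each option against kg / m^3:
  A. kg/m: ✗ does not match
  B. kg/m²: ✗ does not match
  C. g/cm³: ✓ matches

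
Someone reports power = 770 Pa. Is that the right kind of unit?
No

power has SI base units: kg * m^2 / s^3
Pa does NOT reduce to kg * m^2 / s^3; a valid unit for power would be e.g. W.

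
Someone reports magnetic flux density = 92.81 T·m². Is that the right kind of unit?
No

magnetic flux density has SI base units: kg / (A * s^2)
T·m² does NOT reduce to kg / (A * s^2); a valid unit for magnetic flux density would be e.g. T.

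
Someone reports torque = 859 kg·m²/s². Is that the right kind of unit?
Yes

torque has SI base units: kg * m^2 / s^2
kg·m²/s² reduces to the same SI base units, so it is a valid unit for torque.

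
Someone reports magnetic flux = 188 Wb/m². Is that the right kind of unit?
No

magnetic flux has SI base units: kg * m^2 / (A * s^2)
Wb/m² does NOT reduce to kg * m^2 / (A * s^2); a valid unit for magnetic flux would be e.g. Wb.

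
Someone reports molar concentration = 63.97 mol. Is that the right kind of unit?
No

molar concentration has SI base units: mol / m^3
mol does NOT reduce to mol / m^3; a valid unit for molar concentration would be e.g. mol/m³.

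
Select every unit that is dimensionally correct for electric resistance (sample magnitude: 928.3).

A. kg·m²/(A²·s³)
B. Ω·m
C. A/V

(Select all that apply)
A

electric resistance has SI base units: kg * m^2 / (A^2 * s^3)

Checking each option against kg * m^2 / (A^2 * s^3):
  A. kg·m²/(A²·s³): ✓ matches
  B. Ω·m: ✗ does not match
  C. A/V: ✗ does not match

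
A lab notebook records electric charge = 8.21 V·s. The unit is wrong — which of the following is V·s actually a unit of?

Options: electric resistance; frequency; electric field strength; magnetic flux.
magnetic flux

electric charge should have units dimensionally equivalent to A * s (e.g. C).
The given unit 'V·s' reduces to kg * m^2 / (A * s^2). Of the listed options, that is the dimensionality of magnetic flux.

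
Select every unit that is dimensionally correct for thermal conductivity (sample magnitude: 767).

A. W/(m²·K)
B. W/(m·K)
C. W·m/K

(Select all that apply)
B

thermal conductivity has SI base units: kg * m / (s^3 * K)

Checking each option against kg * m / (s^3 * K):
  A. W/(m²·K): ✗ does not match
  B. W/(m·K): ✓ matches
  C. W·m/K: ✗ does not match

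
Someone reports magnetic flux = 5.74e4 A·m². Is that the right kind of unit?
No

magnetic flux has SI base units: kg * m^2 / (A * s^2)
A·m² does NOT reduce to kg * m^2 / (A * s^2); a valid unit for magnetic flux would be e.g. Wb.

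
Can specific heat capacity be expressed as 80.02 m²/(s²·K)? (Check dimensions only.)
Yes

specific heat capacity has SI base units: m^2 / (s^2 * K)
m²/(s²·K) reduces to the same SI base units, so it is a valid unit for specific heat capacity.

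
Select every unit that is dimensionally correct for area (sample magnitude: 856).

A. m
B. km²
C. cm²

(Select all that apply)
B, C

area has SI base units: m^2

Checking each option against m^2:
  A. m: ✗ does not match
  B. km²: ✓ matches
  C. cm²: ✓ matches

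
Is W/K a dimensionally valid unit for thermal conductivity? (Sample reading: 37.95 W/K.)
No

thermal conductivity has SI base units: kg * m / (s^3 * K)
W/K does NOT reduce to kg * m / (s^3 * K); a valid unit for thermal conductivity would be e.g. W/(m·K).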